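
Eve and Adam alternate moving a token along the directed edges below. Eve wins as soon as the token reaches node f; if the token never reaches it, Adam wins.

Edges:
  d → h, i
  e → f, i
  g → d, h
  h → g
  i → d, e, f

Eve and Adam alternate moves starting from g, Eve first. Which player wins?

Track states (vertex, player-to-move).
A0 = {(f,Eve), (f,Adam)}
A1: add {(e,Eve), (i,Eve)}.
A2: add {(e,Adam)}.
A3 = A2; e.g. (d,Eve) stays out. (g,Eve) never enters ⇒ Adam avoids the target.

Adam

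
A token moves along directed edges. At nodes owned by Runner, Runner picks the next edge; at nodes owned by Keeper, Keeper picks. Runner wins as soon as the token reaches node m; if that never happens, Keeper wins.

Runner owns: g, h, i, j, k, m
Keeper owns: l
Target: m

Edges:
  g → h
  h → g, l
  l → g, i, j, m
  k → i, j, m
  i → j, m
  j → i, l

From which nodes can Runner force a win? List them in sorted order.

A0 = {m}
A1: add {i, k} — i (Runner) has i→m; k (Runner) has k→m.
A2: add {j} — j (Runner) has j→i.
A3 = A2; e.g. g (Runner) has no edge into A2. Fixed point.
Runner's winning region = {i, j, k, m}.

i, j, k, m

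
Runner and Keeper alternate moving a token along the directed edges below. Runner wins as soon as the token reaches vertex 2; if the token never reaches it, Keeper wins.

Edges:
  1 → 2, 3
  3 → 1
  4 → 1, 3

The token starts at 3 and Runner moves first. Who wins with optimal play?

Track states (vertex, player-to-move).
A0 = {(2,Runner), (2,Keeper)}
A1: add {(1,Runner)}.
A2: add {(3,Keeper)}.
A3: add {(4,Runner)}.
A4 = A3; e.g. (1,Keeper) stays out. (3,Runner) never enters ⇒ Keeper avoids the target.

Keeper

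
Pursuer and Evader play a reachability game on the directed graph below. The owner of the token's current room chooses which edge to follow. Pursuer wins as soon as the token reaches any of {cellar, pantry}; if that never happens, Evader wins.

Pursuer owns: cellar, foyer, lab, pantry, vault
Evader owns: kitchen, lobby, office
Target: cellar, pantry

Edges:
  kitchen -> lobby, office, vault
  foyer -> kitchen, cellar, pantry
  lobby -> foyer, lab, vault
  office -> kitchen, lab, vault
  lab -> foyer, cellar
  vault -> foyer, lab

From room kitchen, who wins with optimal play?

A0 = {cellar, pantry}
A1: add {foyer, lab} — foyer (Pursuer) has foyer→cellar; lab (Pursuer) has lab→cellar.
A2: add {vault} — vault (Pursuer) has vault→foyer.
A3: add {lobby} — lobby (Evader): all of {foyer, lab, vault} already in.
A4 = A3; e.g. kitchen (Evader) can still go to office. Fixed point.
kitchen never enters the attractor, so Evader can avoid the target forever.

Evader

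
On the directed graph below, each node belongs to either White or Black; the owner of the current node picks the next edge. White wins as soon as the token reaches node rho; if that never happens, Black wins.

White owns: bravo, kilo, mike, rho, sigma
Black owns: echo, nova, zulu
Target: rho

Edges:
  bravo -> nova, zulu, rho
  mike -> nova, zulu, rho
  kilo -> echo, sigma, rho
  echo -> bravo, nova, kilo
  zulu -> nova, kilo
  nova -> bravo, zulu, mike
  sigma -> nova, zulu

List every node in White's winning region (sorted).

A0 = {rho}
A1: add {bravo, kilo, mike} — bravo (White) has bravo→rho; kilo (White) has kilo→rho; mike (White) has mike→rho.
A2 = A1; e.g. echo (Black) can still go to nova. Fixed point.
White's winning region = {bravo, kilo, mike, rho}.

bravo, kilo, mike, rho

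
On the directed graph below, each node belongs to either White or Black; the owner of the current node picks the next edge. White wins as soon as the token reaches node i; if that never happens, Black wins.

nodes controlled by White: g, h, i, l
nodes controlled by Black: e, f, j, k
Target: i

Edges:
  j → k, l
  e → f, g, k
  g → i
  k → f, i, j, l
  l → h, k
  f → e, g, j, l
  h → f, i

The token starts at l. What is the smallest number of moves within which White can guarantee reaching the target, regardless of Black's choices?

2

A0 = {i}
A1: add {g, h} — g (White) has g→i; h (White) has h→i.
A2: add {l} — l (White) has l→h.
A3 = A2; e.g. e (Black) can still go to f. Fixed point.
l enters the attractor at level 2, so White can force the target in 2 moves from there.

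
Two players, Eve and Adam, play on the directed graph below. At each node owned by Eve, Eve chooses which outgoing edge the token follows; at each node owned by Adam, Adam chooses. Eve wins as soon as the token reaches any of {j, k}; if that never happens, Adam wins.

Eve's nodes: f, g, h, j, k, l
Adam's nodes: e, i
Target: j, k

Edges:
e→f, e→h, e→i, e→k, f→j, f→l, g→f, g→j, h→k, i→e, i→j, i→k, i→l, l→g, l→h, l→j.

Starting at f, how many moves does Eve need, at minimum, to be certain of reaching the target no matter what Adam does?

1

A0 = {j, k}
A1: add {f, g, h, l} — f (Eve) has f→j; g (Eve) has g→j; h (Eve) has h→k; l (Eve) has l→j.
A2 = A1; e.g. e (Adam) can still go to i. Fixed point.
f enters the attractor at level 1, so Eve can force the target in 1 move from there.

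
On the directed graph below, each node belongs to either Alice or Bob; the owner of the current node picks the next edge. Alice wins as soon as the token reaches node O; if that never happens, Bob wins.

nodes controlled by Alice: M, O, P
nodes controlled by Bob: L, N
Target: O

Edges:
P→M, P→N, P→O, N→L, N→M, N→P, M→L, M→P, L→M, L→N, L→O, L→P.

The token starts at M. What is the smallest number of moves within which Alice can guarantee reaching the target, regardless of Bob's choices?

2

A0 = {O}
A1: add {P} — P (Alice) has P→O.
A2: add {M} — M (Alice) has M→P.
A3 = A2; e.g. L (Bob) can still go to N. Fixed point.
M enters the attractor at level 2, so Alice can force the target in 2 moves from there.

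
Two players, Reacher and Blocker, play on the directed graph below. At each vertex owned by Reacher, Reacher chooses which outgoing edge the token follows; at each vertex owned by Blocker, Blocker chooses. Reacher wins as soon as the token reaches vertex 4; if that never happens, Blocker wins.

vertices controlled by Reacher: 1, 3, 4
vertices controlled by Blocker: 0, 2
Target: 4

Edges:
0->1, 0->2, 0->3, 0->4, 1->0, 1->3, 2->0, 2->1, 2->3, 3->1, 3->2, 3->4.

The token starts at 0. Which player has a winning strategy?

Blocker

A0 = {4}
A1: add {3} — 3 (Reacher) has 3→4.
A2: add {1} — 1 (Reacher) has 1→3.
A3 = A2; e.g. 0 (Blocker) can still go to 2. Fixed point.
0 never enters the attractor, so Blocker can avoid the target forever.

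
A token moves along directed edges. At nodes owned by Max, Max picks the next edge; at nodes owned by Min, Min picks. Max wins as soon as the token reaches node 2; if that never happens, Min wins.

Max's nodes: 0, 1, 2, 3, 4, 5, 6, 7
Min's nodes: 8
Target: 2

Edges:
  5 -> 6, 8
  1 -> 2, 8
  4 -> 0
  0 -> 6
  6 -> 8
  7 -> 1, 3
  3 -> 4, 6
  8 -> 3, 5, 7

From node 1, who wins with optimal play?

A0 = {2}
A1: add {1} — 1 (Max) has 1→2.
1 ∈ A1, so Max can force the target.

Max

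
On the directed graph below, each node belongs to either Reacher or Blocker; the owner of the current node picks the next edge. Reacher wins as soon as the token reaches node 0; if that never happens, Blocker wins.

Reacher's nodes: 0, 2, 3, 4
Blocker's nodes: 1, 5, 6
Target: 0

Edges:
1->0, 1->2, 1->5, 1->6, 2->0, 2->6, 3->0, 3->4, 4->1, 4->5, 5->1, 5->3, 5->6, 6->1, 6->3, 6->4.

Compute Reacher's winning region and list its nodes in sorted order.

A0 = {0}
A1: add {2, 3} — 2 (Reacher) has 2→0; 3 (Reacher) has 3→0.
A2 = A1; e.g. 1 (Blocker) can still go to 5. Fixed point.
Reacher's winning region = {0, 2, 3}.

0, 2, 3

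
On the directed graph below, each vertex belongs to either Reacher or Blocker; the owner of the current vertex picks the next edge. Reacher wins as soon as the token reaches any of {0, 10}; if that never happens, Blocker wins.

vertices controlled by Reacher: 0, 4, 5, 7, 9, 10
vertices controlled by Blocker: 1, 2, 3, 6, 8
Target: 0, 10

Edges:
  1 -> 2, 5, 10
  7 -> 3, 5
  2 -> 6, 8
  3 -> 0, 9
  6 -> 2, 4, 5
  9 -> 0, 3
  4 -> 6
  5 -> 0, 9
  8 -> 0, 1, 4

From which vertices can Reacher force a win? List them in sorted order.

0, 3, 5, 7, 9, 10

A0 = {0, 10}
A1: add {5, 9} — 5 (Reacher) has 5→0; 9 (Reacher) has 9→0.
A2: add {3, 7} — 3 (Blocker): all of {0, 9} already in; 7 (Reacher) has 7→5.
A3 = A2; e.g. 1 (Blocker) can still go to 2. Fixed point.
Reacher's winning region = {0, 3, 5, 7, 9, 10}.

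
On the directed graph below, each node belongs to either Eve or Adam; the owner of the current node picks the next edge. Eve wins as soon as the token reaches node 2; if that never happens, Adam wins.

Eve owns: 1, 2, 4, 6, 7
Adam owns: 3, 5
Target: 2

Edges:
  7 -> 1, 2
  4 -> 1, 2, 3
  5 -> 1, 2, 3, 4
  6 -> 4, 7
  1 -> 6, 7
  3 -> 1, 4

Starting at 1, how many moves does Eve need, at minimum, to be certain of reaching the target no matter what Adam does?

2

A0 = {2}
A1: add {4, 7} — 4 (Eve) has 4→2; 7 (Eve) has 7→2.
A2: add {1, 6} — 1 (Eve) has 1→7; 6 (Eve) has 6→4.
1 enters the attractor at level 2, so Eve can force the target in 2 moves from there.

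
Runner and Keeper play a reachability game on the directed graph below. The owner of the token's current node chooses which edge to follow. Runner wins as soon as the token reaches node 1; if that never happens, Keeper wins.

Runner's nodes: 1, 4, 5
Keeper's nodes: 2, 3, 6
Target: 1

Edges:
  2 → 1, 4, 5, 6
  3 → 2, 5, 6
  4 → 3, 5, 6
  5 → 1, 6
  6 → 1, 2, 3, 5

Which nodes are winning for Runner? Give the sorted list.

1, 4, 5

A0 = {1}
A1: add {5} — 5 (Runner) has 5→1.
A2: add {4} — 4 (Runner) has 4→5.
A3 = A2; e.g. 2 (Keeper) can still go to 6. Fixed point.
Runner's winning region = {1, 4, 5}.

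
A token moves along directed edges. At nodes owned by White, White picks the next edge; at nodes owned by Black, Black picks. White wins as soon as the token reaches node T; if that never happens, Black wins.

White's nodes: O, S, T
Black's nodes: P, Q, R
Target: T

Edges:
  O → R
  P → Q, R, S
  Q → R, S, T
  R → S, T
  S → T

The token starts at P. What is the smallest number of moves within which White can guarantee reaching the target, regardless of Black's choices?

A0 = {T}
A1: add {S} — S (White) has S→T.
A2: add {R} — R (Black): all of {S, T} already in.
A3: add {O, Q} — O (White) has O→R; Q (Black): all of {R, S, T} already in.
A4: add {P} — P (Black): all of {Q, R, S} already in.
A4 = all vertices. Fixed point.
P enters the attractor at level 4, so White can force the target in 4 moves from there.

4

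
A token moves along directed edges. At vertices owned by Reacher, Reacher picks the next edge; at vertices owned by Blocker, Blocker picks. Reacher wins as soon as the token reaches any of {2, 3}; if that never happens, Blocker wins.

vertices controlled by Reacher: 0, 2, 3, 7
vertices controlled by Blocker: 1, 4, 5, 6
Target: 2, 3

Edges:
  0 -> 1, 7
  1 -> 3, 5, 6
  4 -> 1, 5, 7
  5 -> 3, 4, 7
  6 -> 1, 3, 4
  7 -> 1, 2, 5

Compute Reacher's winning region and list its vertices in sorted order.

A0 = {2, 3}
A1: add {7} — 7 (Reacher) has 7→2.
A2: add {0} — 0 (Reacher) has 0→7.
A3 = A2; e.g. 1 (Blocker) can still go to 5. Fixed point.
Reacher's winning region = {0, 2, 3, 7}.

0, 2, 3, 7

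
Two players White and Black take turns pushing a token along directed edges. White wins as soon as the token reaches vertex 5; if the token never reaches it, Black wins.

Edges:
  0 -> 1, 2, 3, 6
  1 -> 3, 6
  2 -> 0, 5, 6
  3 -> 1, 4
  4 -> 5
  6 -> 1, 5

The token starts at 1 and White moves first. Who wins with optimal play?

Black

Track states (vertex, player-to-move).
A0 = {(5,White), (5,Black)}
A1: add {(2,White), (4,White), (4,Black), (6,White)}.
A2: add {(3,White)}.
A3: add {(1,Black)}.
A4: add {(0,White)}.
A5: add {(2,Black)}.
A6 = A5; e.g. (0,Black) stays out. (1,White) never enters ⇒ Black avoids the target.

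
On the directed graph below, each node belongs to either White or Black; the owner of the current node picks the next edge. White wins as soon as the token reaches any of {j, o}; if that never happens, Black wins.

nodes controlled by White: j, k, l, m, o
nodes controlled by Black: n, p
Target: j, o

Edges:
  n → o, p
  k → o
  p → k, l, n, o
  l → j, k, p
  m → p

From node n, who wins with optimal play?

A0 = {j, o}
A1: add {k, l} — k (White) has k→o; l (White) has l→j.
A2 = A1; e.g. m (White) has no edge into A1. Fixed point.
n never enters the attractor, so Black can avoid the target forever.

Black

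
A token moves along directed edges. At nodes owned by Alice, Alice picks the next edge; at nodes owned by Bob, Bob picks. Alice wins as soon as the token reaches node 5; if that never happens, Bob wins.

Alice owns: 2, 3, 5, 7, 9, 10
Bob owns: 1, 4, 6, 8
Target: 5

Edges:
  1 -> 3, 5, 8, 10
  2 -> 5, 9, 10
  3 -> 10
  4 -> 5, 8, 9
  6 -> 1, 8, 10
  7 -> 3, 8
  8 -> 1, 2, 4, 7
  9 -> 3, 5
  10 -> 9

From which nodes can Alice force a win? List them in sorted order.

A0 = {5}
A1: add {2, 9} — 2 (Alice) has 2→5; 9 (Alice) has 9→5.
A2: add {10} — 10 (Alice) has 10→9.
A3: add {3} — 3 (Alice) has 3→10.
A4: add {7} — 7 (Alice) has 7→3.
A5 = A4; e.g. 1 (Bob) can still go to 8. Fixed point.
Alice's winning region = {2, 3, 5, 7, 9, 10}.

2, 3, 5, 7, 9, 10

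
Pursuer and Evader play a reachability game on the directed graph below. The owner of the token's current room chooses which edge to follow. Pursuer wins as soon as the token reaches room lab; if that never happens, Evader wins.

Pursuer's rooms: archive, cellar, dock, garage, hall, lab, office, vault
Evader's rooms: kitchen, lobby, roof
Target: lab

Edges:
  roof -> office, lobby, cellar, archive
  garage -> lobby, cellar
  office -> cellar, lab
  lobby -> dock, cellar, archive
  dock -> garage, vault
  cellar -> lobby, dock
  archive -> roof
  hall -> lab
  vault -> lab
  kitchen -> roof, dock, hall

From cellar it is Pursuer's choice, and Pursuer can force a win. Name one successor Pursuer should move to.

A0 = {lab}
A1: add {hall, office, vault} — office (Pursuer) has office→lab; hall (Pursuer) has hall→lab; vault (Pursuer) has vault→lab.
A2: add {dock} — dock (Pursuer) has dock→vault.
A3: add {cellar} — cellar (Pursuer) has cellar→dock.
A4: add {garage} — garage (Pursuer) has garage→cellar.
A5 = A4; e.g. roof (Evader) can still go to lobby. Fixed point.
From cellar, successor dock is in the attractor (rank 2); the other successor lobby is not.

dock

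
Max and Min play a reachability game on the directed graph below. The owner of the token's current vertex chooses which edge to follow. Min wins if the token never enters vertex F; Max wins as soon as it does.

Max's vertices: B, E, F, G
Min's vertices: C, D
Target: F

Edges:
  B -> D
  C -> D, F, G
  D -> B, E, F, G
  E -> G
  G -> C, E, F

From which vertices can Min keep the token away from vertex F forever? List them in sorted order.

B, C, D

A0 = {F}
A1: add {G} — G (Max) has G→F.
A2: add {E} — E (Max) has E→G.
A3 = A2; e.g. B (Max) has no edge into A2. Fixed point.
Max's attractor = {E, F, G}; Min avoids the target exactly from the complement.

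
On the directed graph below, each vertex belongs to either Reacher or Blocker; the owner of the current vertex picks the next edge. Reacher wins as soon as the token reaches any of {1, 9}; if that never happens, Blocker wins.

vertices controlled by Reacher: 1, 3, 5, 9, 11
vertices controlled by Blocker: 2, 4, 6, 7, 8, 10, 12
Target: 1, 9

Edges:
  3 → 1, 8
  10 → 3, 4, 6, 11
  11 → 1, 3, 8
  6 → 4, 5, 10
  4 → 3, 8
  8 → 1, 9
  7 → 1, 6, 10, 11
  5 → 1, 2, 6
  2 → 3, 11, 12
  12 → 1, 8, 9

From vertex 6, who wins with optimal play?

Blocker

A0 = {1, 9}
A1: add {3, 5, 8, 11} — 3 (Reacher) has 3→1; 5 (Reacher) has 5→1; 8 (Blocker): all of {1, 9} already in; 11 (Reacher) has 11→1.
A2: add {4, 12} — 4 (Blocker): all of {3, 8} already in; 12 (Blocker): all of {1, 8, 9} already in.
A3: add {2} — 2 (Blocker): all of {3, 11, 12} already in.
A4 = A3; e.g. 6 (Blocker) can still go to 10. Fixed point.
6 never enters the attractor, so Blocker can avoid the target forever.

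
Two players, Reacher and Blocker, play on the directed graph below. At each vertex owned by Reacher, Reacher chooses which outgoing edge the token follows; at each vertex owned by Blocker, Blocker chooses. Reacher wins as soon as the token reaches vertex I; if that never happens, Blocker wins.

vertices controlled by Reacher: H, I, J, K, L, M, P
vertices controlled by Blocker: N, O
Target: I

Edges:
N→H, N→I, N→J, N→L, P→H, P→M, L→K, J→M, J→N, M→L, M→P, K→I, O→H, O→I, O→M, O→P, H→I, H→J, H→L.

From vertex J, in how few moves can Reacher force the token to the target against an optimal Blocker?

4

A0 = {I}
A1: add {H, K} — H (Reacher) has H→I; K (Reacher) has K→I.
A2: add {L, P} — L (Reacher) has L→K; P (Reacher) has P→H.
A3: add {M} — M (Reacher) has M→L.
A4: add {J, O} — J (Reacher) has J→M; O (Blocker): all of {H, I, M, P} already in.
J enters the attractor at level 4, so Reacher can force the target in 4 moves from there.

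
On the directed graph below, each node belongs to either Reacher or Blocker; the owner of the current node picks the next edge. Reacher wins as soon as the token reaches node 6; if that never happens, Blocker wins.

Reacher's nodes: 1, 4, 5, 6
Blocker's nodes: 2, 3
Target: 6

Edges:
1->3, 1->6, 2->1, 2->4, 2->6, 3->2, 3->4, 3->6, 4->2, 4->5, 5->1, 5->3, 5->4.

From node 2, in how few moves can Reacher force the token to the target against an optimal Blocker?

A0 = {6}
A1: add {1} — 1 (Reacher) has 1→6.
A2: add {5} — 5 (Reacher) has 5→1.
A3: add {4} — 4 (Reacher) has 4→5.
A4: add {2} — 2 (Blocker): all of {1, 4, 6} already in.
2 enters the attractor at level 4, so Reacher can force the target in 4 moves from there.

4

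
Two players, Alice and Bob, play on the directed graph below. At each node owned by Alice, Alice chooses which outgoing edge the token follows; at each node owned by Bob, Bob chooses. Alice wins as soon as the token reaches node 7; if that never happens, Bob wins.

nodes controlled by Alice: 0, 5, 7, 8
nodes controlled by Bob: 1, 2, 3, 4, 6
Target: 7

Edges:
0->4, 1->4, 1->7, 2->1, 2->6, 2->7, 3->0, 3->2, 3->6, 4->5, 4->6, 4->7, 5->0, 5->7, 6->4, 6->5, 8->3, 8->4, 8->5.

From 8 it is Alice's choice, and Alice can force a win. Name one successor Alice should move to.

5

A0 = {7}
A1: add {5} — 5 (Alice) has 5→7.
A2: add {8} — 8 (Alice) has 8→5.
A3 = A2; e.g. 0 (Alice) has no edge into A2. Fixed point.
From 8, successor 5 is in the attractor (rank 1); the other successors 3, 4 are not.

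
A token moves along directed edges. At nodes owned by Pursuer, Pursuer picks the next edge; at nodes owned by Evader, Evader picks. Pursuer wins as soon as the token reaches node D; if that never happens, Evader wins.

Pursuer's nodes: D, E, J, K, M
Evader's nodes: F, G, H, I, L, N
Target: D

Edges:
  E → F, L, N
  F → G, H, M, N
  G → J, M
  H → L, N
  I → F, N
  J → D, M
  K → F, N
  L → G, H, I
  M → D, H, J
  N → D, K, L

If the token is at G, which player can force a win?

Pursuer

A0 = {D}
A1: add {J, M} — J (Pursuer) has J→D; M (Pursuer) has M→D.
A2: add {G} — G (Evader): all of {J, M} already in.
A3 = A2; e.g. E (Pursuer) has no edge into A2. Fixed point.
G ∈ A2, so Pursuer can force the target.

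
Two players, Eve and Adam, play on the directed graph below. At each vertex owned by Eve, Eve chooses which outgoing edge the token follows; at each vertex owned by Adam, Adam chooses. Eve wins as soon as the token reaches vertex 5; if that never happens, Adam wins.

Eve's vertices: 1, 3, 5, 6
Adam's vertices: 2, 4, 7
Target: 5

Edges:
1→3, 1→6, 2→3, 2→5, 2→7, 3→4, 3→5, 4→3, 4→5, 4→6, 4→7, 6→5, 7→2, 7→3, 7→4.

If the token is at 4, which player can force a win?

Adam

A0 = {5}
A1: add {3, 6} — 3 (Eve) has 3→5; 6 (Eve) has 6→5.
A2: add {1} — 1 (Eve) has 1→3.
A3 = A2; e.g. 2 (Adam) can still go to 7. Fixed point.
4 never enters the attractor, so Adam can avoid the target forever.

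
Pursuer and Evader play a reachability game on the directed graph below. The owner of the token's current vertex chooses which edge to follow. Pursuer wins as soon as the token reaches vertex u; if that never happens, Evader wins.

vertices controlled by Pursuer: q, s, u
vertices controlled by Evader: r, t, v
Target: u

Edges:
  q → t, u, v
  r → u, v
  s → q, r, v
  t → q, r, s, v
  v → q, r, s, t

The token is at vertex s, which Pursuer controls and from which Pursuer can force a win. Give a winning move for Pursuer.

A0 = {u}
A1: add {q} — q (Pursuer) has q→u.
A2: add {s} — s (Pursuer) has s→q.
A3 = A2; e.g. r (Evader) can still go to v. Fixed point.
From s, successor q is in the attractor (rank 1); the other successors r, v are not.

q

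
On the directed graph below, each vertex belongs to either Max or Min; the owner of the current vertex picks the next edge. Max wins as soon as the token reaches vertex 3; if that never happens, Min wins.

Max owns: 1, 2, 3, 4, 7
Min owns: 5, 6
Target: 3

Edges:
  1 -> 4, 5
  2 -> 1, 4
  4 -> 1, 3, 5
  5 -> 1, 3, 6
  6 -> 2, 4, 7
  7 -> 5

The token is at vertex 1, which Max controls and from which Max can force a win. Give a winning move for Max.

A0 = {3}
A1: add {4} — 4 (Max) has 4→3.
A2: add {1, 2} — 1 (Max) has 1→4; 2 (Max) has 2→4.
A3 = A2; e.g. 5 (Min) can still go to 6. Fixed point.
From 1, successor 4 is in the attractor (rank 1); the other successor 5 is not.

4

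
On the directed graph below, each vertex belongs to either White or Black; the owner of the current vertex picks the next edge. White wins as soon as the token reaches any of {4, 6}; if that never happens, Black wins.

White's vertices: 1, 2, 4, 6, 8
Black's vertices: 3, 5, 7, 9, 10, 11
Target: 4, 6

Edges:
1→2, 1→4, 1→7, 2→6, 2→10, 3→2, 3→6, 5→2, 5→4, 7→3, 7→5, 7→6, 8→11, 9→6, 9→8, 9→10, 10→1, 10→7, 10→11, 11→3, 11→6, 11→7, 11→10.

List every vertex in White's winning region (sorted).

1, 2, 3, 4, 5, 6, 7

A0 = {4, 6}
A1: add {1, 2} — 1 (White) has 1→4; 2 (White) has 2→6.
A2: add {3, 5} — 3 (Black): all of {2, 6} already in; 5 (Black): all of {2, 4} already in.
A3: add {7} — 7 (Black): all of {3, 5, 6} already in.
A4 = A3; e.g. 8 (White) has no edge into A3. Fixed point.
White's winning region = {1, 2, 3, 4, 5, 6, 7}.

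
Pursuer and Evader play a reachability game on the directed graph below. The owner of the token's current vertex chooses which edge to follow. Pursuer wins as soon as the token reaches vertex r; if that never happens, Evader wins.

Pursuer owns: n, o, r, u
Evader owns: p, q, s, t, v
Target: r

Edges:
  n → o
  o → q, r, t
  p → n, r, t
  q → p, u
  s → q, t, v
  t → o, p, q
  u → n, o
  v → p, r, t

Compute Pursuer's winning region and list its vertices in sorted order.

n, o, r, u

A0 = {r}
A1: add {o} — o (Pursuer) has o→r.
A2: add {n, u} — n (Pursuer) has n→o; u (Pursuer) has u→o.
A3 = A2; e.g. p (Evader) can still go to t. Fixed point.
Pursuer's winning region = {n, o, r, u}.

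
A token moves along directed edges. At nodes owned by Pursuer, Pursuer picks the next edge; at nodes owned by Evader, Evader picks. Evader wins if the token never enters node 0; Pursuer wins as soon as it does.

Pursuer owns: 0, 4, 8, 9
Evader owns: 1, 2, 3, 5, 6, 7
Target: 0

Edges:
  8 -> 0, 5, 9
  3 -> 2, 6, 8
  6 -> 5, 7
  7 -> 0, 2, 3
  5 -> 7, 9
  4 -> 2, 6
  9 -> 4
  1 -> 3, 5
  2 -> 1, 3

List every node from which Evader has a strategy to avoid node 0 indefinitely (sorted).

A0 = {0}
A1: add {8} — 8 (Pursuer) has 8→0.
A2 = A1; e.g. 1 (Evader) can still go to 3. Fixed point.
Pursuer's attractor = {0, 8}; Evader avoids the target exactly from the complement.

1, 2, 3, 4, 5, 6, 7, 9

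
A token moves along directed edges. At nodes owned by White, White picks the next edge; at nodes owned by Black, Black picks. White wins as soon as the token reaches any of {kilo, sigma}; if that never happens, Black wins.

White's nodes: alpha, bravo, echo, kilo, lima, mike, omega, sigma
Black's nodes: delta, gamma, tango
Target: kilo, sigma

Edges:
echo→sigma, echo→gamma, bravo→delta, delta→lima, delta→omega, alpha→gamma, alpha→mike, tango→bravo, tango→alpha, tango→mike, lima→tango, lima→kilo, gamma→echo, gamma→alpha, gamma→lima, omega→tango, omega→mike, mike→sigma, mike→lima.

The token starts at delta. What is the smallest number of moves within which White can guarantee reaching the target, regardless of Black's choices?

3

A0 = {kilo, sigma}
A1: add {echo, lima, mike} — echo (White) has echo→sigma; lima (White) has lima→kilo; mike (White) has mike→sigma.
A2: add {alpha, omega} — alpha (White) has alpha→mike; omega (White) has omega→mike.
A3: add {delta, gamma} — delta (Black): all of {lima, omega} already in; gamma (Black): all of {echo, alpha, lima} already in.
delta enters the attractor at level 3, so White can force the target in 3 moves from there.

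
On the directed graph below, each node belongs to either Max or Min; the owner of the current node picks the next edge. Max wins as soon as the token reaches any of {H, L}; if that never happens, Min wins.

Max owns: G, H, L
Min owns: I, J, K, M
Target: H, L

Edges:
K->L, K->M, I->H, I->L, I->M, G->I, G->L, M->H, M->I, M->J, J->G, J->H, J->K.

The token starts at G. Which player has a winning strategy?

Max

A0 = {H, L}
A1: add {G} — G (Max) has G→L.
A2 = A1; e.g. I (Min) can still go to M. Fixed point.
G ∈ A1, so Max can force the target.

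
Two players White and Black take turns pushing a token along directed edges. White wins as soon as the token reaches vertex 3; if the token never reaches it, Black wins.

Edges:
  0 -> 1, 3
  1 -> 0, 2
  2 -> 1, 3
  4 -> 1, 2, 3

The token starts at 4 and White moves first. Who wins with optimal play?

White

Track states (vertex, player-to-move).
A0 = {(3,White), (3,Black)}
A1: add {(0,White), (2,White), (4,White)}.
(4,White) ∈ A1 ⇒ White forces the target.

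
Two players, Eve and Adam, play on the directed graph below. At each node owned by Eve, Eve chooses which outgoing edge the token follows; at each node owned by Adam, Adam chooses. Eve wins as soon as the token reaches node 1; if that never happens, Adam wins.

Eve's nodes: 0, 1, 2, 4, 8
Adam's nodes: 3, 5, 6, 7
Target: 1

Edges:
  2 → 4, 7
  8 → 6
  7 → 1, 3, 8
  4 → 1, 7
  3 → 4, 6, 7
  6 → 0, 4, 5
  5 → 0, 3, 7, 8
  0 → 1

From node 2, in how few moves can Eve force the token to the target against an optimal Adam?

2

A0 = {1}
A1: add {0, 4} — 0 (Eve) has 0→1; 4 (Eve) has 4→1.
A2: add {2} — 2 (Eve) has 2→4.
A3 = A2; e.g. 3 (Adam) can still go to 6. Fixed point.
2 enters the attractor at level 2, so Eve can force the target in 2 moves from there.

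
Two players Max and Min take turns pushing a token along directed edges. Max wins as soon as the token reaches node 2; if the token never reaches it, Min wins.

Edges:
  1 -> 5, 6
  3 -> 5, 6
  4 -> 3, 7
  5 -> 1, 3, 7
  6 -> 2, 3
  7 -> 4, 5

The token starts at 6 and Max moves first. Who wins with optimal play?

Track states (vertex, player-to-move).
A0 = {(2,Max), (2,Min)}
A1: add {(6,Max)}.
(6,Max) ∈ A1 ⇒ Max forces the target.

Max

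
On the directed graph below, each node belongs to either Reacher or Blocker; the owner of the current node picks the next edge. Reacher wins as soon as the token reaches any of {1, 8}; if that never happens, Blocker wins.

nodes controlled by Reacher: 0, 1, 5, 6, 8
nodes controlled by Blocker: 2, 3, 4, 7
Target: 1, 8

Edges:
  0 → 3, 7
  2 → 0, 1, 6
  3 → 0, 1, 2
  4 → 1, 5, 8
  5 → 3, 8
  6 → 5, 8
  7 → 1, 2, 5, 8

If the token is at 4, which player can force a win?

Reacher

A0 = {1, 8}
A1: add {5, 6} — 5 (Reacher) has 5→8; 6 (Reacher) has 6→8.
A2: add {4} — 4 (Blocker): all of {1, 5, 8} already in.
A3 = A2; e.g. 0 (Reacher) has no edge into A2. Fixed point.
4 ∈ A2, so Reacher can force the target.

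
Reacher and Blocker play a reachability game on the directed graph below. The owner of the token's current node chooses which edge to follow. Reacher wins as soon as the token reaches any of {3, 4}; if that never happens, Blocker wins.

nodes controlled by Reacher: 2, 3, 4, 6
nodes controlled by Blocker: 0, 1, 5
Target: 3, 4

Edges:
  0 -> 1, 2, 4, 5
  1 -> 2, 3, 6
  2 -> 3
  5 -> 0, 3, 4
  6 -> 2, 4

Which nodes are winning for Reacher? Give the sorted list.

A0 = {3, 4}
A1: add {2, 6} — 2 (Reacher) has 2→3; 6 (Reacher) has 6→4.
A2: add {1} — 1 (Blocker): all of {2, 3, 6} already in.
A3 = A2; e.g. 0 (Blocker) can still go to 5. Fixed point.
Reacher's winning region = {1, 2, 3, 4, 6}.

1, 2, 3, 4, 6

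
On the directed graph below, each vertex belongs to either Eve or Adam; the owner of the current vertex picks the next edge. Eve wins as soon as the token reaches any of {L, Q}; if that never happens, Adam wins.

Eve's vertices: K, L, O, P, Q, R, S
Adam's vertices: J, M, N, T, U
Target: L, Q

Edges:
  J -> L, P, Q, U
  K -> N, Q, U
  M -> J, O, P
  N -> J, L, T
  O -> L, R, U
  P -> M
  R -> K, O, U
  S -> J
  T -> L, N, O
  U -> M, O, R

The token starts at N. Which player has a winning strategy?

A0 = {L, Q}
A1: add {K, O} — K (Eve) has K→Q; O (Eve) has O→L.
A2: add {R} — R (Eve) has R→K.
A3 = A2; e.g. J (Adam) can still go to P. Fixed point.
N never enters the attractor, so Adam can avoid the target forever.

Adam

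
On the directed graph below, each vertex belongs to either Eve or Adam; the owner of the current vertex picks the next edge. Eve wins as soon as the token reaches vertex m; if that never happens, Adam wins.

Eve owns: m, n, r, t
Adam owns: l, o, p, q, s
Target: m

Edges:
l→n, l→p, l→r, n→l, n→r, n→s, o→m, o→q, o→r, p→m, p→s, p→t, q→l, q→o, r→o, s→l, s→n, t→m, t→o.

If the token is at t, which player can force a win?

Eve

A0 = {m}
A1: add {t} — t (Eve) has t→m.
A2 = A1; e.g. l (Adam) can still go to n. Fixed point.
t ∈ A1, so Eve can force the target.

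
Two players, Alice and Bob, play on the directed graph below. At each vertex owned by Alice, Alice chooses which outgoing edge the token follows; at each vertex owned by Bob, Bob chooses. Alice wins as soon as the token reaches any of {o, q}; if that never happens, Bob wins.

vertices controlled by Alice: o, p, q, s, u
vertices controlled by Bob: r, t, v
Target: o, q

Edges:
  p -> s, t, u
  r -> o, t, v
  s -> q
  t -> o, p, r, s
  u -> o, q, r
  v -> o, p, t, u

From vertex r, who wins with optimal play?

A0 = {o, q}
A1: add {s, u} — s (Alice) has s→q; u (Alice) has u→o.
A2: add {p} — p (Alice) has p→s.
A3 = A2; e.g. r (Bob) can still go to t. Fixed point.
r never enters the attractor, so Bob can avoid the target forever.

Bob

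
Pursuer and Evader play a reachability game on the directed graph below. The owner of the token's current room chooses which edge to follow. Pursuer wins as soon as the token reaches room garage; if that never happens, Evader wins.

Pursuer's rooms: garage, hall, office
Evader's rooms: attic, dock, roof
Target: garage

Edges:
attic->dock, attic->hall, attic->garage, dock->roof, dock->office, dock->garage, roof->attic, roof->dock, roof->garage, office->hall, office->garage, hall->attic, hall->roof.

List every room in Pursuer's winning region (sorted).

garage, office

A0 = {garage}
A1: add {office} — office (Pursuer) has office→garage.
A2 = A1; e.g. attic (Evader) can still go to dock. Fixed point.
Pursuer's winning region = {garage, office}.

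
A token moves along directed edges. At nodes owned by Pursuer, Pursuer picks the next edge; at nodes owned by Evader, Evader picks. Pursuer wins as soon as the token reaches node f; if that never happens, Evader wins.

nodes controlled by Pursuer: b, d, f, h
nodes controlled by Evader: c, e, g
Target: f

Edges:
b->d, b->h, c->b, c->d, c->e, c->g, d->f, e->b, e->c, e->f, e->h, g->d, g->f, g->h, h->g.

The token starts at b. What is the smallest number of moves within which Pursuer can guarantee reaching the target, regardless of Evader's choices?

A0 = {f}
A1: add {d} — d (Pursuer) has d→f.
A2: add {b} — b (Pursuer) has b→d.
A3 = A2; e.g. c (Evader) can still go to e. Fixed point.
b enters the attractor at level 2, so Pursuer can force the target in 2 moves from there.

2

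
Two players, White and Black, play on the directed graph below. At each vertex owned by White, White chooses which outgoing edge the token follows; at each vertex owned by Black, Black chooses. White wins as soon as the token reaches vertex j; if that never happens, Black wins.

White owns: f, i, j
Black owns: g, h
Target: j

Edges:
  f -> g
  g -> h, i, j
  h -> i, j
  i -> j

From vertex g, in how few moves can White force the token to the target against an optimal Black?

A0 = {j}
A1: add {i} — i (White) has i→j.
A2: add {h} — h (Black): all of {i, j} already in.
A3: add {g} — g (Black): all of {h, i, j} already in.
g enters the attractor at level 3, so White can force the target in 3 moves from there.

3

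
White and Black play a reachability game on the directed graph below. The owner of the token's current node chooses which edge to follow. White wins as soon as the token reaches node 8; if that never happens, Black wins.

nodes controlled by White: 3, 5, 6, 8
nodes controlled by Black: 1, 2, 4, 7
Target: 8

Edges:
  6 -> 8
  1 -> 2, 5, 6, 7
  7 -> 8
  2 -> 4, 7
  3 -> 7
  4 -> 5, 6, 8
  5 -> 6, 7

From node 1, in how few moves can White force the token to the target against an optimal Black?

5

A0 = {8}
A1: add {6, 7} — 6 (White) has 6→8; 7 (Black): all of {8} already in.
A2: add {3, 5} — 3 (White) has 3→7; 5 (White) has 5→6.
A3: add {4} — 4 (Black): all of {5, 6, 8} already in.
A4: add {2} — 2 (Black): all of {4, 7} already in.
A5: add {1} — 1 (Black): all of {2, 5, 6, 7} already in.
A5 = all vertices. Fixed point.
1 enters the attractor at level 5, so White can force the target in 5 moves from there.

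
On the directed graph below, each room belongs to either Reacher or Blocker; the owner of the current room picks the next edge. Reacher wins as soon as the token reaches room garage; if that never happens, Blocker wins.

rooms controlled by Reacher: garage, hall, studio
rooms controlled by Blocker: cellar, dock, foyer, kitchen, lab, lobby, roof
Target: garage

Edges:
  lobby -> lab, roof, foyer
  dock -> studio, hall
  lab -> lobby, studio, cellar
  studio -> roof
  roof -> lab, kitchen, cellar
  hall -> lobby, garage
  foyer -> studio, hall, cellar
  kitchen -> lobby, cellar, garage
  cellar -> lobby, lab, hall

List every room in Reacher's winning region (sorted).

A0 = {garage}
A1: add {hall} — hall (Reacher) has hall→garage.
A2 = A1; e.g. lobby (Blocker) can still go to lab. Fixed point.
Reacher's winning region = {garage, hall}.

garage, hall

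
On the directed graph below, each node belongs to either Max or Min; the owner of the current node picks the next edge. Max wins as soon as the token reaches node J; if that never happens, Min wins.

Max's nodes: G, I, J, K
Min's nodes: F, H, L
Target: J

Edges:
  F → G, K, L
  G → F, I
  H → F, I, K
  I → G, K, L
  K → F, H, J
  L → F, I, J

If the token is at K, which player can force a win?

A0 = {J}
A1: add {K} — K (Max) has K→J.
K ∈ A1, so Max can force the target.

Max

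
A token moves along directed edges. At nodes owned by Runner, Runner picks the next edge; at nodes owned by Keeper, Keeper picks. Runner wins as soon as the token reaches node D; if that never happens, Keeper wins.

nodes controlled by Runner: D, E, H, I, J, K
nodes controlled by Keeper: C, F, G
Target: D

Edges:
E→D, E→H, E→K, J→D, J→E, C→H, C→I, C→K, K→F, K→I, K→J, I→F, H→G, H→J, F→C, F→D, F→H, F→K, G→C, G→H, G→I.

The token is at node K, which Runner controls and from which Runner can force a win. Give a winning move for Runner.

A0 = {D}
A1: add {E, J} — E (Runner) has E→D; J (Runner) has J→D.
A2: add {H, K} — H (Runner) has H→J; K (Runner) has K→J.
A3 = A2; e.g. C (Keeper) can still go to I. Fixed point.
From K, successor J is in the attractor (rank 1); the other successors F, I are not.

J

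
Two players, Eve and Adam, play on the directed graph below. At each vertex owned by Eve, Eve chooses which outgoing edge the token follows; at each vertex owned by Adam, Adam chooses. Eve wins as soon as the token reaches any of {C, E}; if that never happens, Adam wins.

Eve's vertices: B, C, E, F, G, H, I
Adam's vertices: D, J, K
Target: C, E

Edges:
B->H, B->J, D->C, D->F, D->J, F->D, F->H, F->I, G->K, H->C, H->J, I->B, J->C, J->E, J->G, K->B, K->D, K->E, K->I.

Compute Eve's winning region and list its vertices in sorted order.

B, C, E, F, H, I

A0 = {C, E}
A1: add {H} — H (Eve) has H→C.
A2: add {B, F} — B (Eve) has B→H; F (Eve) has F→H.
A3: add {I} — I (Eve) has I→B.
A4 = A3; e.g. D (Adam) can still go to J. Fixed point.
Eve's winning region = {B, C, E, F, H, I}.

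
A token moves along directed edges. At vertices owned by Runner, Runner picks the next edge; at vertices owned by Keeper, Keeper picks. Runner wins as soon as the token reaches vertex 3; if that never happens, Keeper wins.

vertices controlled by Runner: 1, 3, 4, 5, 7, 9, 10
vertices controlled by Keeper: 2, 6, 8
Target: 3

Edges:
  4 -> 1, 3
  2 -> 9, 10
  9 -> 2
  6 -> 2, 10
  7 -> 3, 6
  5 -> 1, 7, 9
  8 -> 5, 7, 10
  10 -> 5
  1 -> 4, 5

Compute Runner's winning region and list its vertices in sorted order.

1, 3, 4, 5, 7, 8, 10

A0 = {3}
A1: add {4, 7} — 4 (Runner) has 4→3; 7 (Runner) has 7→3.
A2: add {1, 5} — 1 (Runner) has 1→4; 5 (Runner) has 5→7.
A3: add {10} — 10 (Runner) has 10→5.
A4: add {8} — 8 (Keeper): all of {5, 7, 10} already in.
A5 = A4; e.g. 2 (Keeper) can still go to 9. Fixed point.
Runner's winning region = {1, 3, 4, 5, 7, 8, 10}.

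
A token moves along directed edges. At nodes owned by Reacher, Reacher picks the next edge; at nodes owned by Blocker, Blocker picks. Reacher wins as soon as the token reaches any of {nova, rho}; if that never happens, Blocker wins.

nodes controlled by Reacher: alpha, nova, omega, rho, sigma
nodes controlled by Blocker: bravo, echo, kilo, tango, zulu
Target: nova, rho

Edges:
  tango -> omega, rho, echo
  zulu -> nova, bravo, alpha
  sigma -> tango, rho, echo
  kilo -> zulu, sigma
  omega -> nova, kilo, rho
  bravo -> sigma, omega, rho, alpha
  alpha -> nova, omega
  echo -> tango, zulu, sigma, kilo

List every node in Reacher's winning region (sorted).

alpha, bravo, kilo, nova, omega, rho, sigma, zulu

A0 = {nova, rho}
A1: add {alpha, omega, sigma} — sigma (Reacher) has sigma→rho; omega (Reacher) has omega→nova; alpha (Reacher) has alpha→nova.
A2: add {bravo} — bravo (Blocker): all of {sigma, omega, rho, alpha} already in.
A3: add {zulu} — zulu (Blocker): all of {nova, bravo, alpha} already in.
A4: add {kilo} — kilo (Blocker): all of {zulu, sigma} already in.
A5 = A4; e.g. tango (Blocker) can still go to echo. Fixed point.
Reacher's winning region = {alpha, bravo, kilo, nova, omega, rho, sigma, zulu}.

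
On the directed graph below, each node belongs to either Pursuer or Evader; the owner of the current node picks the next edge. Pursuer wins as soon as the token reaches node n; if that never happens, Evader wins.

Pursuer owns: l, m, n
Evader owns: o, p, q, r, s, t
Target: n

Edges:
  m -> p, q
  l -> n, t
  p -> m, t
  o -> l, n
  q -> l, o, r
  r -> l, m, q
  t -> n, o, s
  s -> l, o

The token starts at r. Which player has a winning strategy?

A0 = {n}
A1: add {l} — l (Pursuer) has l→n.
A2: add {o} — o (Evader): all of {l, n} already in.
A3: add {s} — s (Evader): all of {l, o} already in.
A4: add {t} — t (Evader): all of {n, o, s} already in.
A5 = A4; e.g. m (Pursuer) has no edge into A4. Fixed point.
r never enters the attractor, so Evader can avoid the target forever.

Evader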